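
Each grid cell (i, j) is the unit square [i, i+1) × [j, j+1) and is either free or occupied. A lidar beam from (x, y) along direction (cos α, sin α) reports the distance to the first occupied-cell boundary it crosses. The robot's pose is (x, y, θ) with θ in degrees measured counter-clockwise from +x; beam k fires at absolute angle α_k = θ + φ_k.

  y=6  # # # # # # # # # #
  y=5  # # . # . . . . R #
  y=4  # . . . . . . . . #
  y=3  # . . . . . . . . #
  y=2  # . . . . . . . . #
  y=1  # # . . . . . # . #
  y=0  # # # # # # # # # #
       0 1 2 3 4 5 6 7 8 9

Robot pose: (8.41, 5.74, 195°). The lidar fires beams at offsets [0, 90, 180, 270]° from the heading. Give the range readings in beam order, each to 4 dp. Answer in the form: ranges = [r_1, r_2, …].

ranges = [7.6714, 2.2796, 0.6108, 0.2692]

beam 1: φ=0°, α=195°
  dir = (cos 195°, sin 195°) = (-0.9659, -0.2588); from cell (8,5)
  next x-line at t=0.4245, next y-line at t=2.8591; Δt_x=1.0353, Δt_y=3.8637
    x: enter (7,5) at t=0.4245
    x: enter (6,5) at t=1.4597
    x: enter (5,5) at t=2.4950
    y: enter (5,4) at t=2.8591
    x: enter (4,4) at t=3.5303
    x: enter (3,4) at t=4.5656
    x: enter (2,4) at t=5.6008
    x: enter (1,4) at t=6.6361
    y: enter (1,3) at t=6.7228
    x: enter (0,3) at t=7.6714 ← occupied
  → r_1 = 7.6714
beam 2: φ=90°, α=285°
  dir = (cos 285°, sin 285°) = (0.2588, -0.9659); from cell (8,5)
  next x-line at t=2.2796, next y-line at t=0.7661; Δt_x=3.8637, Δt_y=1.0353
    y: enter (8,4) at t=0.7661
    y: enter (8,3) at t=1.8014
    x: enter (9,3) at t=2.2796 ← occupied
  → r_2 = 2.2796
beam 3: φ=180°, α=15°
  dir = (cos 15°, sin 15°) = (0.9659, 0.2588); from cell (8,5)
  next x-line at t=0.6108, next y-line at t=1.0046; Δt_x=1.0353, Δt_y=3.8637
    x: enter (9,5) at t=0.6108 ← occupied
  → r_3 = 0.6108
beam 4: φ=270°, α=105°
  dir = (cos 105°, sin 105°) = (-0.2588, 0.9659); from cell (8,5)
  next x-line at t=1.5841, next y-line at t=0.2692; Δt_x=3.8637, Δt_y=1.0353
    y: enter (8,6) at t=0.2692 ← occupied
  → r_4 = 0.2692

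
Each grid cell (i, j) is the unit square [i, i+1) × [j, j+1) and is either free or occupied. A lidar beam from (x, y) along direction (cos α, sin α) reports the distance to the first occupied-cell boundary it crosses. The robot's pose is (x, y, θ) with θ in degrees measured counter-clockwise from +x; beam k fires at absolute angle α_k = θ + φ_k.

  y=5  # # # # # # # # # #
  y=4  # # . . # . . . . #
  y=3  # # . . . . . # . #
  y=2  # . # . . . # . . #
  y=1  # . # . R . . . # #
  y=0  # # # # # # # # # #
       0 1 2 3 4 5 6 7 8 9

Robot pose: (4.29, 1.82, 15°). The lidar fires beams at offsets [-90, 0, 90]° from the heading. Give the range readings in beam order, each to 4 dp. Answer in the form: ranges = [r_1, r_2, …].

beam 1: φ=-90°, α=285°
  direction (0.2588, -0.9659); cell (4,1); t to first gridline: x 2.7432, y 0.8489 (then +3.8637 / +1.0353)
    (4,0) via y @ 0.8489  # hit
  → r_1 = 0.8489
beam 2: φ=0°, α=15°
  direction (0.9659, 0.2588); cell (4,1); t to first gridline: x 0.7350, y 0.6955 (then +1.0353 / +3.8637)
    (4,2) via y @ 0.6955
    (5,2) via x @ 0.7350
    (6,2) via x @ 1.7703  # hit
  → r_2 = 1.7703
beam 3: φ=90°, α=105°
  direction (-0.2588, 0.9659); cell (4,1); t to first gridline: x 1.1205, y 0.1863 (then +3.8637 / +1.0353)
    (4,2) via y @ 0.1863
    (3,2) via x @ 1.1205
    (3,3) via y @ 1.2216
    (3,4) via y @ 2.2569
    (3,5) via y @ 3.2922  # hit
  → r_3 = 3.2922

ranges = [0.8489, 1.7703, 3.2922]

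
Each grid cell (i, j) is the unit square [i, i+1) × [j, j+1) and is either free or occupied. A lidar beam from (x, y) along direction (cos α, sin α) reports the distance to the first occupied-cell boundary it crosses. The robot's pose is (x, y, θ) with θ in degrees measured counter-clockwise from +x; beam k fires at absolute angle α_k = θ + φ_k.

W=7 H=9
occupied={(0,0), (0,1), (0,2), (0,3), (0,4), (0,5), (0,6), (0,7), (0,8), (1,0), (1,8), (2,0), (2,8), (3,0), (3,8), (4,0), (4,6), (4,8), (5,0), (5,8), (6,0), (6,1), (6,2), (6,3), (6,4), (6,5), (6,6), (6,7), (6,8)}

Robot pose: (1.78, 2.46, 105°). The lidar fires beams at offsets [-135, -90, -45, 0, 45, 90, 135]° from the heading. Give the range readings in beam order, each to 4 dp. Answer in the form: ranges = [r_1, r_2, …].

beam 1: φ=-135°, α=330°
  dir = (cos 330°, sin 330°) = (0.8660, -0.5000); from cell (1,2)
  next x-line at t=0.2540, next y-line at t=0.9200; Δt_x=1.1547, Δt_y=2.0000
    x: enter (2,2) at t=0.2540
    y: enter (2,1) at t=0.9200
    x: enter (3,1) at t=1.4087
    x: enter (4,1) at t=2.5634
    y: enter (4,0) at t=2.9200 ← occupied
  → r_1 = 2.9200
beam 2: φ=-90°, α=15°
  dir = (cos 15°, sin 15°) = (0.9659, 0.2588); from cell (1,2)
  next x-line at t=0.2278, next y-line at t=2.0864; Δt_x=1.0353, Δt_y=3.8637
    x: enter (2,2) at t=0.2278
    x: enter (3,2) at t=1.2630
    y: enter (3,3) at t=2.0864
    x: enter (4,3) at t=2.2983
    x: enter (5,3) at t=3.3336
    x: enter (6,3) at t=4.3689 ← occupied
  → r_2 = 4.3689
beam 3: φ=-45°, α=60°
  dir = (cos 60°, sin 60°) = (0.5000, 0.8660); from cell (1,2)
  next x-line at t=0.4400, next y-line at t=0.6235; Δt_x=2.0000, Δt_y=1.1547
    x: enter (2,2) at t=0.4400
    y: enter (2,3) at t=0.6235
    y: enter (2,4) at t=1.7782
    x: enter (3,4) at t=2.4400
    y: enter (3,5) at t=2.9329
    y: enter (3,6) at t=4.0876
    x: enter (4,6) at t=4.4400 ← occupied
  → r_3 = 4.4400
beam 4: φ=0°, α=105°
  dir = (cos 105°, sin 105°) = (-0.2588, 0.9659); from cell (1,2)
  next x-line at t=3.0137, next y-line at t=0.5590; Δt_x=3.8637, Δt_y=1.0353
    y: enter (1,3) at t=0.5590
    y: enter (1,4) at t=1.5943
    y: enter (1,5) at t=2.6296
    x: enter (0,5) at t=3.0137 ← occupied
  → r_4 = 3.0137
beam 5: φ=45°, α=150°
  dir = (cos 150°, sin 150°) = (-0.8660, 0.5000); from cell (1,2)
  next x-line at t=0.9007, next y-line at t=1.0800; Δt_x=1.1547, Δt_y=2.0000
    x: enter (0,2) at t=0.9007 ← occupied
  → r_5 = 0.9007
beam 6: φ=90°, α=195°
  dir = (cos 195°, sin 195°) = (-0.9659, -0.2588); from cell (1,2)
  next x-line at t=0.8075, next y-line at t=1.7773; Δt_x=1.0353, Δt_y=3.8637
    x: enter (0,2) at t=0.8075 ← occupied
  → r_6 = 0.8075
beam 7: φ=135°, α=240°
  dir = (cos 240°, sin 240°) = (-0.5000, -0.8660); from cell (1,2)
  next x-line at t=1.5600, next y-line at t=0.5312; Δt_x=2.0000, Δt_y=1.1547
    y: enter (1,1) at t=0.5312
    x: enter (0,1) at t=1.5600 ← occupied
  → r_7 = 1.5600

ranges = [2.9200, 4.3689, 4.4400, 3.0137, 0.9007, 0.8075, 1.5600]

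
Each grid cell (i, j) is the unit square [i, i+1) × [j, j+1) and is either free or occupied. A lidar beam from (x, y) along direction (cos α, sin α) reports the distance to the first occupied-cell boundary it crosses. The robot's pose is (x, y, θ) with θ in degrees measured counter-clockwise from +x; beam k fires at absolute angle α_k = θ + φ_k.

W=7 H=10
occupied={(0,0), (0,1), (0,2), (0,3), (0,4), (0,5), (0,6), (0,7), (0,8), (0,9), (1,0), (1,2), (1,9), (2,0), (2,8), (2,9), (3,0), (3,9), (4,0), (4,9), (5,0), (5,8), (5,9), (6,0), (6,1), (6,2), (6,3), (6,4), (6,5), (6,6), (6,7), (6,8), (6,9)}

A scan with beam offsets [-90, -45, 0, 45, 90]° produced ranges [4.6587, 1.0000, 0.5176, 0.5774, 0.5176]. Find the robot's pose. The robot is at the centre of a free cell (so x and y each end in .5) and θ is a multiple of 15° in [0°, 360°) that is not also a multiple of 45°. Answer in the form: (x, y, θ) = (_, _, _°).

(x, y, θ) = (1.5, 3.5, 165°)

The pose lattice has 37·16 = 592 candidates. Test each by forward raycasting.
  (3.5, 8.5, 120°): beam 1 = 1.0000 ≠ 4.6587 ✗
  (3.5, 8.5, 165°): beam 1 = 0.5176 ≠ 4.6587 ✗
  (4.5, 5.5, 60°): beam 1 = 1.7321 ≠ 4.6587 ✗
  …
  (1.5, 3.5, 165°): r_1=4.6587, r_2=1.0000, r_3=0.5176, r_4=0.5774, r_5=0.5176 — all match ✓
No second candidate reproduces the full scan.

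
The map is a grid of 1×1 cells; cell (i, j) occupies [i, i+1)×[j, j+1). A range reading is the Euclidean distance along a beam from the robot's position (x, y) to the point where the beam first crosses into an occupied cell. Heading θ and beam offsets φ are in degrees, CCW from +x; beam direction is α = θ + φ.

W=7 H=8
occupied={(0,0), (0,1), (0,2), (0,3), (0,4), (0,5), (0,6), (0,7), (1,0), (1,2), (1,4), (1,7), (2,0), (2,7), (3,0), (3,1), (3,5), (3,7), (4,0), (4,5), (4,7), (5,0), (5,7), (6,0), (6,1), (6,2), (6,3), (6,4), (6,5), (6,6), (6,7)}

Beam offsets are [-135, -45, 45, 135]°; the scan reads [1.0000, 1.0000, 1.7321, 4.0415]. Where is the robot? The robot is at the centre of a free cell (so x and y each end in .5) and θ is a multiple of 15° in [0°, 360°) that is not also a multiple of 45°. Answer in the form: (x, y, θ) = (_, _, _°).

(x, y, θ) = (2.5, 3.5, 255°)

Candidates: 25 free-cell centres × 16 headings = 400 poses. Raycast each; keep the one whose scan matches to 4 dp.
  (2.5, 1.5, 240°): beam 1 = 2.5882 ≠ 1.0000 ✗
  (5.5, 5.5, 150°): beam 1 = 0.5176 ≠ 1.0000 ✗
  (2.5, 5.5, 210°): beam 1 = 1.5529 ≠ 1.0000 ✗
  (4.5, 6.5, 150°): beam 1 = 1.5529 ≠ 1.0000 ✗
  (1.5, 1.5, 120°): beam 1 = 1.5529 ≠ 1.0000 ✗
  …
  (2.5, 3.5, 255°): r_1=1.0000, r_2=1.0000, r_3=1.7321, r_4=4.0415 — all match ✓
Unique over the lattice → pose = (2.5, 3.5, 255°).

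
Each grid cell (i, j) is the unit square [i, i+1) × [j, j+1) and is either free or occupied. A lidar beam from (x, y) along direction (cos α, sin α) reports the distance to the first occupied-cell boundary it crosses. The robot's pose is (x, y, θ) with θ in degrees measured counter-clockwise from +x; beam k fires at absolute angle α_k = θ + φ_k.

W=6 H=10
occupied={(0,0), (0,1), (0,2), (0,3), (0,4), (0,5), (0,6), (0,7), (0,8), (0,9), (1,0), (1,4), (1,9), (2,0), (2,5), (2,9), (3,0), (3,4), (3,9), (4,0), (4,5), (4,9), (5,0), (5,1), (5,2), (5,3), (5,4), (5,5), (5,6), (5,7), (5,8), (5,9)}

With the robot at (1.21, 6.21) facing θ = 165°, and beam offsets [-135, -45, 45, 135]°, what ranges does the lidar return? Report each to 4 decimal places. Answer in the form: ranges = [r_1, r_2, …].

ranges = [4.3763, 0.4200, 0.2425, 1.3972]

beam 1: φ=-135°, α=30°
  d=(0.8660,0.5000)  start (1,6)  tX=0.9122 tY=1.5800  stride 1/|dx|=1.1547 1/|dy|=2.0000
    cross x-line → (2,6), t=0.9122
    cross y-line → (2,7), t=1.5800
    cross x-line → (3,7), t=2.0669
    cross x-line → (4,7), t=3.2216
    cross y-line → (4,8), t=3.5800
    cross x-line → (5,8), t=4.3763 (wall)
  → r_1 = 4.3763
beam 2: φ=-45°, α=120°
  d=(-0.5000,0.8660)  start (1,6)  tX=0.4200 tY=0.9122  stride 1/|dx|=2.0000 1/|dy|=1.1547
    cross x-line → (0,6), t=0.4200 (wall)
  → r_2 = 0.4200
beam 3: φ=45°, α=210°
  d=(-0.8660,-0.5000)  start (1,6)  tX=0.2425 tY=0.4200  stride 1/|dx|=1.1547 1/|dy|=2.0000
    cross x-line → (0,6), t=0.2425 (wall)
  → r_3 = 0.2425
beam 4: φ=135°, α=300°
  d=(0.5000,-0.8660)  start (1,6)  tX=1.5800 tY=0.2425  stride 1/|dx|=2.0000 1/|dy|=1.1547
    cross y-line → (1,5), t=0.2425
    cross y-line → (1,4), t=1.3972 (wall)
  → r_4 = 1.3972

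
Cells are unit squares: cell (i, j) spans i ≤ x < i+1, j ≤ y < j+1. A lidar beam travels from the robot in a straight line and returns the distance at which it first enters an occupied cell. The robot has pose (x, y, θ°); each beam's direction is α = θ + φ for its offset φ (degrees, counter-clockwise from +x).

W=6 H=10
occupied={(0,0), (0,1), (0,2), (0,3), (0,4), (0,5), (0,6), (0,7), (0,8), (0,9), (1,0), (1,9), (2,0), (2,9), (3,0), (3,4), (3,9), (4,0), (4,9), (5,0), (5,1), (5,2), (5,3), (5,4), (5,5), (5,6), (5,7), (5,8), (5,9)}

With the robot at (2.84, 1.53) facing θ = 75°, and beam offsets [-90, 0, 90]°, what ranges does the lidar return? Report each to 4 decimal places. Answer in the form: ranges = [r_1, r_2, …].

ranges = [2.0478, 2.5571, 1.9049]

beam 1: φ=-90°, α=345°
  cosα=0.9659 sinα=-0.2588 | (2,1) | tMaxX 0.1656 tMaxY 2.0478 | tΔX 1.0353 tΔY 3.8637
    t=0.1656 [x] (3,1)
    t=1.2009 [x] (4,1)
    t=2.0478 [y] (4,0) — stop
  → r_1 = 2.0478
beam 2: φ=0°, α=75°
  cosα=0.2588 sinα=0.9659 | (2,1) | tMaxX 0.6182 tMaxY 0.4866 | tΔX 3.8637 tΔY 1.0353
    t=0.4866 [y] (2,2)
    t=0.6182 [x] (3,2)
    t=1.5219 [y] (3,3)
    t=2.5571 [y] (3,4) — stop
  → r_2 = 2.5571
beam 3: φ=90°, α=165°
  cosα=-0.9659 sinα=0.2588 | (2,1) | tMaxX 0.8696 tMaxY 1.8159 | tΔX 1.0353 tΔY 3.8637
    t=0.8696 [x] (1,1)
    t=1.8159 [y] (1,2)
    t=1.9049 [x] (0,2) — stop
  → r_3 = 1.9049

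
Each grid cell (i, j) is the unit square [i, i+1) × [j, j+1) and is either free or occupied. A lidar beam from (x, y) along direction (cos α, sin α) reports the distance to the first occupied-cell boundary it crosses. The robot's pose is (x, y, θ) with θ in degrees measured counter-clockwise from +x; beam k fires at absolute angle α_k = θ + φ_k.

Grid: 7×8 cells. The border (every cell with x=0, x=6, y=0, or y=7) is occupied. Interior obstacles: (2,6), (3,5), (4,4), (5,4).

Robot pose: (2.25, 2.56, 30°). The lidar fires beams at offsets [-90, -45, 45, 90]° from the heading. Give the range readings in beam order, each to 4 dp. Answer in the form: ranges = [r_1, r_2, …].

ranges = [1.8013, 3.8823, 2.8978, 2.5000]

beam 1: φ=-90°, α=300°
  dir = (cos 300°, sin 300°) = (0.5000, -0.8660); from cell (2,2)
  next x-line at t=1.5000, next y-line at t=0.6466; Δt_x=2.0000, Δt_y=1.1547
    y: enter (2,1) at t=0.6466
    x: enter (3,1) at t=1.5000
    y: enter (3,0) at t=1.8013 ← occupied
  → r_1 = 1.8013
beam 2: φ=-45°, α=345°
  dir = (cos 345°, sin 345°) = (0.9659, -0.2588); from cell (2,2)
  next x-line at t=0.7765, next y-line at t=2.1637; Δt_x=1.0353, Δt_y=3.8637
    x: enter (3,2) at t=0.7765
    x: enter (4,2) at t=1.8117
    y: enter (4,1) at t=2.1637
    x: enter (5,1) at t=2.8470
    x: enter (6,1) at t=3.8823 ← occupied
  → r_2 = 3.8823
beam 3: φ=45°, α=75°
  dir = (cos 75°, sin 75°) = (0.2588, 0.9659); from cell (2,2)
  next x-line at t=2.8978, next y-line at t=0.4555; Δt_x=3.8637, Δt_y=1.0353
    y: enter (2,3) at t=0.4555
    y: enter (2,4) at t=1.4908
    y: enter (2,5) at t=2.5261
    x: enter (3,5) at t=2.8978 ← occupied
  → r_3 = 2.8978
beam 4: φ=90°, α=120°
  dir = (cos 120°, sin 120°) = (-0.5000, 0.8660); from cell (2,2)
  next x-line at t=0.5000, next y-line at t=0.5081; Δt_x=2.0000, Δt_y=1.1547
    x: enter (1,2) at t=0.5000
    y: enter (1,3) at t=0.5081
    y: enter (1,4) at t=1.6628
    x: enter (0,4) at t=2.5000 ← occupied
  → r_4 = 2.5000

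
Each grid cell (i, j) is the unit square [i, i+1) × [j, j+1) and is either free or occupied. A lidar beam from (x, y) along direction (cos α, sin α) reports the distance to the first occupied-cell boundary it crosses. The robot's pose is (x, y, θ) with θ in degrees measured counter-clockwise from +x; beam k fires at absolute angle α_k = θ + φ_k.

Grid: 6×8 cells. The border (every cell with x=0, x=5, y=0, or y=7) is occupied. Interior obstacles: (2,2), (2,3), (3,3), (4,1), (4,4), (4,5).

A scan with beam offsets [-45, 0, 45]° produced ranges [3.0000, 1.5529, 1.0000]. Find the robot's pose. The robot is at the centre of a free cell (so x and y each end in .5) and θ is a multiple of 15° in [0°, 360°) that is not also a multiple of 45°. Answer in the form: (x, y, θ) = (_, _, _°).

(x, y, θ) = (1.5, 5.5, 75°)

Enumerate (i+0.5, j+0.5, θ) over the 18 free cells and 16 admissible headings. For each, cast all 3 beams and compare to the given ranges.
  (3.5, 2.5, 30°): beam 1 = 1.5529 ≠ 3.0000 ✗
  (1.5, 5.5, 210°): beam 1 = 0.5176 ≠ 3.0000 ✗
  (1.5, 4.5, 105°): beam 1 = 2.8868 ≠ 3.0000 ✗
  (1.5, 2.5, 345°): beam 1 = 1.7321 ≠ 3.0000 ✗
  (3.5, 1.5, 240°): beam 1 = 1.9319 ≠ 3.0000 ✗
  …
  (1.5, 5.5, 75°): r_1=3.0000, r_2=1.5529, r_3=1.0000 — all match ✓
Only this pose fits every beam.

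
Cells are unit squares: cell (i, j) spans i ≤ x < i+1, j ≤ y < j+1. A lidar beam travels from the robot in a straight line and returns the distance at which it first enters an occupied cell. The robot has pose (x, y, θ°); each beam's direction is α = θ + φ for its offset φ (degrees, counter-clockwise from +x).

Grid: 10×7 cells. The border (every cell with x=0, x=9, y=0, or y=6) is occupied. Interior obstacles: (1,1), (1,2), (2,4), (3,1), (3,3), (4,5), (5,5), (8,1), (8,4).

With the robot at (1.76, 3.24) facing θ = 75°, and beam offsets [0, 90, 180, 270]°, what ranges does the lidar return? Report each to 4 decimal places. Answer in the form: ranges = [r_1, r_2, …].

ranges = [0.9273, 0.7868, 0.2485, 6.4601]

beam 1: φ=0°, α=75°
  cosα=0.2588 sinα=0.9659 | (1,3) | tMaxX 0.9273 tMaxY 0.7868 | tΔX 3.8637 tΔY 1.0353
    t=0.7868 [y] (1,4)
    t=0.9273 [x] (2,4) — stop
  → r_1 = 0.9273
beam 2: φ=90°, α=165°
  cosα=-0.9659 sinα=0.2588 | (1,3) | tMaxX 0.7868 tMaxY 2.9364 | tΔX 1.0353 tΔY 3.8637
    t=0.7868 [x] (0,3) — stop
  → r_2 = 0.7868
beam 3: φ=180°, α=255°
  cosα=-0.2588 sinα=-0.9659 | (1,3) | tMaxX 2.9364 tMaxY 0.2485 | tΔX 3.8637 tΔY 1.0353
    t=0.2485 [y] (1,2) — stop
  → r_3 = 0.2485
beam 4: φ=270°, α=345°
  cosα=0.9659 sinα=-0.2588 | (1,3) | tMaxX 0.2485 tMaxY 0.9273 | tΔX 1.0353 tΔY 3.8637
    t=0.2485 [x] (2,3)
    t=0.9273 [y] (2,2)
    t=1.2837 [x] (3,2)
    t=2.3190 [x] (4,2)
    t=3.3543 [x] (5,2)
    t=4.3896 [x] (6,2)
    t=4.7910 [y] (6,1)
    t=5.4248 [x] (7,1)
    t=6.4601 [x] (8,1) — stop
  → r_4 = 6.4601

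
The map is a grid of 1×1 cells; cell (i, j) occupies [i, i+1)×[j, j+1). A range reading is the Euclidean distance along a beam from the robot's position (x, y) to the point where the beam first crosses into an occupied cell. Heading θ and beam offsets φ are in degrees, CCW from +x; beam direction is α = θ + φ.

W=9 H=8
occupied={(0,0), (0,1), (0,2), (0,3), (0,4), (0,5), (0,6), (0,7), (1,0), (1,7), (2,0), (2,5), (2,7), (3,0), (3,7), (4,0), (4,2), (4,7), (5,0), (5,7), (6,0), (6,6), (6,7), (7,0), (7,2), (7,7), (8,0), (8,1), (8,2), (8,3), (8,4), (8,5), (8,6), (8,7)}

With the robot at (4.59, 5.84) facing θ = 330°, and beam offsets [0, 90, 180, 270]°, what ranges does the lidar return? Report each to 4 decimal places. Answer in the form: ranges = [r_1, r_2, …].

beam 1: φ=0°, α=330°
  cosα=0.8660 sinα=-0.5000 | (4,5) | tMaxX 0.4734 tMaxY 1.6800 | tΔX 1.1547 tΔY 2.0000
    t=0.4734 [x] (5,5)
    t=1.6281 [x] (6,5)
    t=1.6800 [y] (6,4)
    t=2.7828 [x] (7,4)
    t=3.6800 [y] (7,3)
    t=3.9375 [x] (8,3) — stop
  → r_1 = 3.9375
beam 2: φ=90°, α=60°
  cosα=0.5000 sinα=0.8660 | (4,5) | tMaxX 0.8200 tMaxY 0.1848 | tΔX 2.0000 tΔY 1.1547
    t=0.1848 [y] (4,6)
    t=0.8200 [x] (5,6)
    t=1.3395 [y] (5,7) — stop
  → r_2 = 1.3395
beam 3: φ=180°, α=150°
  cosα=-0.8660 sinα=0.5000 | (4,5) | tMaxX 0.6813 tMaxY 0.3200 | tΔX 1.1547 tΔY 2.0000
    t=0.3200 [y] (4,6)
    t=0.6813 [x] (3,6)
    t=1.8360 [x] (2,6)
    t=2.3200 [y] (2,7) — stop
  → r_3 = 2.3200
beam 4: φ=270°, α=240°
  cosα=-0.5000 sinα=-0.8660 | (4,5) | tMaxX 1.1800 tMaxY 0.9699 | tΔX 2.0000 tΔY 1.1547
    t=0.9699 [y] (4,4)
    t=1.1800 [x] (3,4)
    t=2.1246 [y] (3,3)
    t=3.1800 [x] (2,3)
    t=3.2793 [y] (2,2)
    t=4.4341 [y] (2,1)
    t=5.1800 [x] (1,1)
    t=5.5888 [y] (1,0) — stop
  → r_4 = 5.5888

ranges = [3.9375, 1.3395, 2.3200, 5.5888]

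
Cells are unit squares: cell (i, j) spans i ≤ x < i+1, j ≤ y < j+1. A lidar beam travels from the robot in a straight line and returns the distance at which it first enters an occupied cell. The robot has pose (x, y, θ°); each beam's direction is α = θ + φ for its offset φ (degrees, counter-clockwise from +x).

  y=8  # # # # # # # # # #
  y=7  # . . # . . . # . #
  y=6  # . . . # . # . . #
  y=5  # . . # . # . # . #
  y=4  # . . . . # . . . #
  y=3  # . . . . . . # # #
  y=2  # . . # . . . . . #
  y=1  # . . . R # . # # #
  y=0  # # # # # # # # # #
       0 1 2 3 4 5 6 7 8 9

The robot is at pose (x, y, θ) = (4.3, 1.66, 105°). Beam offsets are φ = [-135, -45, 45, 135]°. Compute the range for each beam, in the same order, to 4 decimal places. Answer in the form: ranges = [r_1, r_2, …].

ranges = [0.8083, 2.7020, 0.6800, 0.7621]

beam 1: φ=-135°, α=330°
  d=(0.8660,-0.5000)  start (4,1)  tX=0.8083 tY=1.3200  stride 1/|dx|=1.1547 1/|dy|=2.0000
    cross x-line → (5,1), t=0.8083 (wall)
  → r_1 = 0.8083
beam 2: φ=-45°, α=60°
  d=(0.5000,0.8660)  start (4,1)  tX=1.4000 tY=0.3926  stride 1/|dx|=2.0000 1/|dy|=1.1547
    cross y-line → (4,2), t=0.3926
    cross x-line → (5,2), t=1.4000
    cross y-line → (5,3), t=1.5473
    cross y-line → (5,4), t=2.7020 (wall)
  → r_2 = 2.7020
beam 3: φ=45°, α=150°
  d=(-0.8660,0.5000)  start (4,1)  tX=0.3464 tY=0.6800  stride 1/|dx|=1.1547 1/|dy|=2.0000
    cross x-line → (3,1), t=0.3464
    cross y-line → (3,2), t=0.6800 (wall)
  → r_3 = 0.6800
beam 4: φ=135°, α=240°
  d=(-0.5000,-0.8660)  start (4,1)  tX=0.6000 tY=0.7621  stride 1/|dx|=2.0000 1/|dy|=1.1547
    cross x-line → (3,1), t=0.6000
    cross y-line → (3,0), t=0.7621 (wall)
  → r_4 = 0.7621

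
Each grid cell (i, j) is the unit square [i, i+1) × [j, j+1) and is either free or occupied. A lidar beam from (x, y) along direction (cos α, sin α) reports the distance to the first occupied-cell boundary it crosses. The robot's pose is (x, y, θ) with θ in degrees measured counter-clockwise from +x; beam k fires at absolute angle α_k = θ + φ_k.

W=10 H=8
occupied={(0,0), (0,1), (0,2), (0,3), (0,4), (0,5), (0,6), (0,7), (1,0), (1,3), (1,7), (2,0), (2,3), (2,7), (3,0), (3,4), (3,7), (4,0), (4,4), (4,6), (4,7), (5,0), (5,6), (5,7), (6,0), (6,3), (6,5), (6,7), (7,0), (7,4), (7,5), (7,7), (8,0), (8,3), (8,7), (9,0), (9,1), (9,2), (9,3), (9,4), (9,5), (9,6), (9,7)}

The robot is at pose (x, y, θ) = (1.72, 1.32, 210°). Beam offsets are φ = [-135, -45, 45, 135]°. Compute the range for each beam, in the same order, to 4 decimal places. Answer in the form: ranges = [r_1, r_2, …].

beam 1: φ=-135°, α=75°
  d=(0.2588,0.9659)  start (1,1)  tX=1.0818 tY=0.7040  stride 1/|dx|=3.8637 1/|dy|=1.0353
    cross y-line → (1,2), t=0.7040
    cross x-line → (2,2), t=1.0818
    cross y-line → (2,3), t=1.7393 (wall)
  → r_1 = 1.7393
beam 2: φ=-45°, α=165°
  d=(-0.9659,0.2588)  start (1,1)  tX=0.7454 tY=2.6273  stride 1/|dx|=1.0353 1/|dy|=3.8637
    cross x-line → (0,1), t=0.7454 (wall)
  → r_2 = 0.7454
beam 3: φ=45°, α=255°
  d=(-0.2588,-0.9659)  start (1,1)  tX=2.7819 tY=0.3313  stride 1/|dx|=3.8637 1/|dy|=1.0353
    cross y-line → (1,0), t=0.3313 (wall)
  → r_3 = 0.3313
beam 4: φ=135°, α=345°
  d=(0.9659,-0.2588)  start (1,1)  tX=0.2899 tY=1.2364  stride 1/|dx|=1.0353 1/|dy|=3.8637
    cross x-line → (2,1), t=0.2899
    cross y-line → (2,0), t=1.2364 (wall)
  → r_4 = 1.2364

ranges = [1.7393, 0.7454, 0.3313, 1.2364]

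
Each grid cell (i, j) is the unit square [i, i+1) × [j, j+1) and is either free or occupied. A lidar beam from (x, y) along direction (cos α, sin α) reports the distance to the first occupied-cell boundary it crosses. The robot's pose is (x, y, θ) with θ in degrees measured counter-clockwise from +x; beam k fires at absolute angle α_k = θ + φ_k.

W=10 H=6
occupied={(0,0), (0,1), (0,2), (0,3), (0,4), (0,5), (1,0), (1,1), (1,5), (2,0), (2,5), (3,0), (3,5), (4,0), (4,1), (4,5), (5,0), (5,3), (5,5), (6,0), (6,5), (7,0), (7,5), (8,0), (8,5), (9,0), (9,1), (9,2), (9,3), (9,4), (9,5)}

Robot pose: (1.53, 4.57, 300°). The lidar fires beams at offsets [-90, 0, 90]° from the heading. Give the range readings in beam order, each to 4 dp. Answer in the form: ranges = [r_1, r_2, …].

ranges = [0.6120, 4.1223, 0.8600]

beam 1: φ=-90°, α=210°
  cosα=-0.8660 sinα=-0.5000 | (1,4) | tMaxX 0.6120 tMaxY 1.1400 | tΔX 1.1547 tΔY 2.0000
    t=0.6120 [x] (0,4) — stop
  → r_1 = 0.6120
beam 2: φ=0°, α=300°
  cosα=0.5000 sinα=-0.8660 | (1,4) | tMaxX 0.9400 tMaxY 0.6582 | tΔX 2.0000 tΔY 1.1547
    t=0.6582 [y] (1,3)
    t=0.9400 [x] (2,3)
    t=1.8129 [y] (2,2)
    t=2.9400 [x] (3,2)
    t=2.9676 [y] (3,1)
    t=4.1223 [y] (3,0) — stop
  → r_2 = 4.1223
beam 3: φ=90°, α=30°
  cosα=0.8660 sinα=0.5000 | (1,4) | tMaxX 0.5427 tMaxY 0.8600 | tΔX 1.1547 tΔY 2.0000
    t=0.5427 [x] (2,4)
    t=0.8600 [y] (2,5) — stop
  → r_3 = 0.8600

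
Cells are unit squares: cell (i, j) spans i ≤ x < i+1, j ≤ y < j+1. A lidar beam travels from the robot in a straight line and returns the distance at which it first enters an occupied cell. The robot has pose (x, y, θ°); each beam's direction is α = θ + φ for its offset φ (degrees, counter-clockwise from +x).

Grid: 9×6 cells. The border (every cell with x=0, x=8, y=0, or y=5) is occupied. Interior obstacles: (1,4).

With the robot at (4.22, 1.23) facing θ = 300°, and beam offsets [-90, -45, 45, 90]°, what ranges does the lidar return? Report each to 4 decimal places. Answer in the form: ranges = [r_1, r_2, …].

ranges = [0.4600, 0.2381, 0.8887, 4.3648]

beam 1: φ=-90°, α=210°
  d=(-0.8660,-0.5000)  start (4,1)  tX=0.2540 tY=0.4600  stride 1/|dx|=1.1547 1/|dy|=2.0000
    cross x-line → (3,1), t=0.2540
    cross y-line → (3,0), t=0.4600 (wall)
  → r_1 = 0.4600
beam 2: φ=-45°, α=255°
  d=(-0.2588,-0.9659)  start (4,1)  tX=0.8500 tY=0.2381  stride 1/|dx|=3.8637 1/|dy|=1.0353
    cross y-line → (4,0), t=0.2381 (wall)
  → r_2 = 0.2381
beam 3: φ=45°, α=345°
  d=(0.9659,-0.2588)  start (4,1)  tX=0.8075 tY=0.8887  stride 1/|dx|=1.0353 1/|dy|=3.8637
    cross x-line → (5,1), t=0.8075
    cross y-line → (5,0), t=0.8887 (wall)
  → r_3 = 0.8887
beam 4: φ=90°, α=30°
  d=(0.8660,0.5000)  start (4,1)  tX=0.9007 tY=1.5400  stride 1/|dx|=1.1547 1/|dy|=2.0000
    cross x-line → (5,1), t=0.9007
    cross y-line → (5,2), t=1.5400
    cross x-line → (6,2), t=2.0554
    cross x-line → (7,2), t=3.2101
    cross y-line → (7,3), t=3.5400
    cross x-line → (8,3), t=4.3648 (wall)
  → r_4 = 4.3648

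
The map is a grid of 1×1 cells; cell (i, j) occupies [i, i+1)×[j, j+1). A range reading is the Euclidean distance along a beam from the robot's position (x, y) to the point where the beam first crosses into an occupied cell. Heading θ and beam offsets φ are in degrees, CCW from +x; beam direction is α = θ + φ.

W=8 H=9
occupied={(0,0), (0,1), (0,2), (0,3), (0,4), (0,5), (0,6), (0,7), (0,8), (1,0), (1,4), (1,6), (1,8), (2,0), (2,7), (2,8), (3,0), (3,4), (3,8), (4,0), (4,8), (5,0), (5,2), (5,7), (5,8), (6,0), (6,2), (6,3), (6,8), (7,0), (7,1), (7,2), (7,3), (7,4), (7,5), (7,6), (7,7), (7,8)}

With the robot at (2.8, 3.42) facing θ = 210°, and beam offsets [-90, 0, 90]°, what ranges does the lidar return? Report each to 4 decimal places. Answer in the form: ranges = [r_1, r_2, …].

ranges = [1.6000, 2.0785, 2.7944]

beam 1: φ=-90°, α=120°
  d=(-0.5000,0.8660)  start (2,3)  tX=1.6000 tY=0.6697  stride 1/|dx|=2.0000 1/|dy|=1.1547
    cross y-line → (2,4), t=0.6697
    cross x-line → (1,4), t=1.6000 (wall)
  → r_1 = 1.6000
beam 2: φ=0°, α=210°
  d=(-0.8660,-0.5000)  start (2,3)  tX=0.9238 tY=0.8400  stride 1/|dx|=1.1547 1/|dy|=2.0000
    cross y-line → (2,2), t=0.8400
    cross x-line → (1,2), t=0.9238
    cross x-line → (0,2), t=2.0785 (wall)
  → r_2 = 2.0785
beam 3: φ=90°, α=300°
  d=(0.5000,-0.8660)  start (2,3)  tX=0.4000 tY=0.4850  stride 1/|dx|=2.0000 1/|dy|=1.1547
    cross x-line → (3,3), t=0.4000
    cross y-line → (3,2), t=0.4850
    cross y-line → (3,1), t=1.6397
    cross x-line → (4,1), t=2.4000
    cross y-line → (4,0), t=2.7944 (wall)
  → r_3 = 2.7944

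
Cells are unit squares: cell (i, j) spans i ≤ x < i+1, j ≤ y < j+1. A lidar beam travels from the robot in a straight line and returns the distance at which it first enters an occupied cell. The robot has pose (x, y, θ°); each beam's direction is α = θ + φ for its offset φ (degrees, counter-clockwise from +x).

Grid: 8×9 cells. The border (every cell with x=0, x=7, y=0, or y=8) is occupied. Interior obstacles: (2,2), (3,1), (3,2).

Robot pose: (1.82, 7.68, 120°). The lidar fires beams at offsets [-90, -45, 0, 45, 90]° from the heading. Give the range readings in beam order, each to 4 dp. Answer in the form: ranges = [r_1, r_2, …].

ranges = [0.6400, 0.3313, 0.3695, 0.8489, 0.9469]

beam 1: φ=-90°, α=30°
  direction (0.8660, 0.5000); cell (1,7); t to first gridline: x 0.2078, y 0.6400 (then +1.1547 / +2.0000)
    (2,7) via x @ 0.2078
    (2,8) via y @ 0.6400  # hit
  → r_1 = 0.6400
beam 2: φ=-45°, α=75°
  direction (0.2588, 0.9659); cell (1,7); t to first gridline: x 0.6955, y 0.3313 (then +3.8637 / +1.0353)
    (1,8) via y @ 0.3313  # hit
  → r_2 = 0.3313
beam 3: φ=0°, α=120°
  direction (-0.5000, 0.8660); cell (1,7); t to first gridline: x 1.6400, y 0.3695 (then +2.0000 / +1.1547)
    (1,8) via y @ 0.3695  # hit
  → r_3 = 0.3695
beam 4: φ=45°, α=165°
  direction (-0.9659, 0.2588); cell (1,7); t to first gridline: x 0.8489, y 1.2364 (then +1.0353 / +3.8637)
    (0,7) via x @ 0.8489  # hit
  → r_4 = 0.8489
beam 5: φ=90°, α=210°
  direction (-0.8660, -0.5000); cell (1,7); t to first gridline: x 0.9469, y 1.3600 (then +1.1547 / +2.0000)
    (0,7) via x @ 0.9469  # hit
  → r_5 = 0.9469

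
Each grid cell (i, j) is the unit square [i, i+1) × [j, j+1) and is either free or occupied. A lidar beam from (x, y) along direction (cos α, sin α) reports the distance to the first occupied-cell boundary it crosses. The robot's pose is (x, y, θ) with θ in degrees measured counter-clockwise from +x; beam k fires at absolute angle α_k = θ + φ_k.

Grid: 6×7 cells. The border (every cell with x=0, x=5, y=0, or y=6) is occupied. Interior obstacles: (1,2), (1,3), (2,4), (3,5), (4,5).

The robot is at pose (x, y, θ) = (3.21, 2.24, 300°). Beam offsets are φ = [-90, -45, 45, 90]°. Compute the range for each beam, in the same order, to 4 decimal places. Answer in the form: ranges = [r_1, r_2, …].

ranges = [2.4800, 1.2837, 1.8531, 2.0669]

beam 1: φ=-90°, α=210°
  dir = (cos 210°, sin 210°) = (-0.8660, -0.5000); from cell (3,2)
  next x-line at t=0.2425, next y-line at t=0.4800; Δt_x=1.1547, Δt_y=2.0000
    x: enter (2,2) at t=0.2425
    y: enter (2,1) at t=0.4800
    x: enter (1,1) at t=1.3972
    y: enter (1,0) at t=2.4800 ← occupied
  → r_1 = 2.4800
beam 2: φ=-45°, α=255°
  dir = (cos 255°, sin 255°) = (-0.2588, -0.9659); from cell (3,2)
  next x-line at t=0.8114, next y-line at t=0.2485; Δt_x=3.8637, Δt_y=1.0353
    y: enter (3,1) at t=0.2485
    x: enter (2,1) at t=0.8114
    y: enter (2,0) at t=1.2837 ← occupied
  → r_2 = 1.2837
beam 3: φ=45°, α=345°
  dir = (cos 345°, sin 345°) = (0.9659, -0.2588); from cell (3,2)
  next x-line at t=0.8179, next y-line at t=0.9273; Δt_x=1.0353, Δt_y=3.8637
    x: enter (4,2) at t=0.8179
    y: enter (4,1) at t=0.9273
    x: enter (5,1) at t=1.8531 ← occupied
  → r_3 = 1.8531
beam 4: φ=90°, α=30°
  dir = (cos 30°, sin 30°) = (0.8660, 0.5000); from cell (3,2)
  next x-line at t=0.9122, next y-line at t=1.5200; Δt_x=1.1547, Δt_y=2.0000
    x: enter (4,2) at t=0.9122
    y: enter (4,3) at t=1.5200
    x: enter (5,3) at t=2.0669 ← occupied
  → r_4 = 2.0669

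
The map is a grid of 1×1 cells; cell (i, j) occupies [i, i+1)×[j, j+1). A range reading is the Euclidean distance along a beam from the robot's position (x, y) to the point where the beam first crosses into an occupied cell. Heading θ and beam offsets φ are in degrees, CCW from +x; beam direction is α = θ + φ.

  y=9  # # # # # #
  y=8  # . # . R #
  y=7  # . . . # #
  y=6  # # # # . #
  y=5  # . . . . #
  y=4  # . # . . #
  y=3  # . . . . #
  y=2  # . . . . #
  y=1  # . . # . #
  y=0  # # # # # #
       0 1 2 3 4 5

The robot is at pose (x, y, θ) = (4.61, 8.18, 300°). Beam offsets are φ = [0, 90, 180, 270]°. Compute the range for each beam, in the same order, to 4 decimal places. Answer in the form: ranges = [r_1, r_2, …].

beam 1: φ=0°, α=300°
  dir = (cos 300°, sin 300°) = (0.5000, -0.8660); from cell (4,8)
  next x-line at t=0.7800, next y-line at t=0.2078; Δt_x=2.0000, Δt_y=1.1547
    y: enter (4,7) at t=0.2078 ← occupied
  → r_1 = 0.2078
beam 2: φ=90°, α=30°
  dir = (cos 30°, sin 30°) = (0.8660, 0.5000); from cell (4,8)
  next x-line at t=0.4503, next y-line at t=1.6400; Δt_x=1.1547, Δt_y=2.0000
    x: enter (5,8) at t=0.4503 ← occupied
  → r_2 = 0.4503
beam 3: φ=180°, α=120°
  dir = (cos 120°, sin 120°) = (-0.5000, 0.8660); from cell (4,8)
  next x-line at t=1.2200, next y-line at t=0.9469; Δt_x=2.0000, Δt_y=1.1547
    y: enter (4,9) at t=0.9469 ← occupied
  → r_3 = 0.9469
beam 4: φ=270°, α=210°
  dir = (cos 210°, sin 210°) = (-0.8660, -0.5000); from cell (4,8)
  next x-line at t=0.7044, next y-line at t=0.3600; Δt_x=1.1547, Δt_y=2.0000
    y: enter (4,7) at t=0.3600 ← occupied
  → r_4 = 0.3600

ranges = [0.2078, 0.4503, 0.9469, 0.3600]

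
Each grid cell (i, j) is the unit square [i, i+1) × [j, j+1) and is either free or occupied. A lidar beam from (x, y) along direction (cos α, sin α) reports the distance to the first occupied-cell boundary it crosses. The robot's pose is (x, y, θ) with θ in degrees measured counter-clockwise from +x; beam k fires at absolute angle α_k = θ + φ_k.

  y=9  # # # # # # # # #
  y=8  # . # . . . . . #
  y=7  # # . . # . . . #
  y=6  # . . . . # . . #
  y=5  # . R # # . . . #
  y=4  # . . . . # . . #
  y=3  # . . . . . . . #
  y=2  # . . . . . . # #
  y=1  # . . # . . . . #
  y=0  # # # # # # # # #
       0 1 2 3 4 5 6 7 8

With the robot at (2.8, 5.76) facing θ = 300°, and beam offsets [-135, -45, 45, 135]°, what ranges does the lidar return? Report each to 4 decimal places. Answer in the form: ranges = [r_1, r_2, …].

beam 1: φ=-135°, α=165°
  cosα=-0.9659 sinα=0.2588 | (2,5) | tMaxX 0.8282 tMaxY 0.9273 | tΔX 1.0353 tΔY 3.8637
    t=0.8282 [x] (1,5)
    t=0.9273 [y] (1,6)
    t=1.8635 [x] (0,6) — stop
  → r_1 = 1.8635
beam 2: φ=-45°, α=255°
  cosα=-0.2588 sinα=-0.9659 | (2,5) | tMaxX 3.0910 tMaxY 0.7868 | tΔX 3.8637 tΔY 1.0353
    t=0.7868 [y] (2,4)
    t=1.8221 [y] (2,3)
    t=2.8574 [y] (2,2)
    t=3.0910 [x] (1,2)
    t=3.8926 [y] (1,1)
    t=4.9279 [y] (1,0) — stop
  → r_2 = 4.9279
beam 3: φ=45°, α=345°
  cosα=0.9659 sinα=-0.2588 | (2,5) | tMaxX 0.2071 tMaxY 2.9364 | tΔX 1.0353 tΔY 3.8637
    t=0.2071 [x] (3,5) — stop
  → r_3 = 0.2071
beam 4: φ=135°, α=75°
  cosα=0.2588 sinα=0.9659 | (2,5) | tMaxX 0.7727 tMaxY 0.2485 | tΔX 3.8637 tΔY 1.0353
    t=0.2485 [y] (2,6)
    t=0.7727 [x] (3,6)
    t=1.2837 [y] (3,7)
    t=2.3190 [y] (3,8)
    t=3.3543 [y] (3,9) — stop
  → r_4 = 3.3543

ranges = [1.8635, 4.9279, 0.2071, 3.3543]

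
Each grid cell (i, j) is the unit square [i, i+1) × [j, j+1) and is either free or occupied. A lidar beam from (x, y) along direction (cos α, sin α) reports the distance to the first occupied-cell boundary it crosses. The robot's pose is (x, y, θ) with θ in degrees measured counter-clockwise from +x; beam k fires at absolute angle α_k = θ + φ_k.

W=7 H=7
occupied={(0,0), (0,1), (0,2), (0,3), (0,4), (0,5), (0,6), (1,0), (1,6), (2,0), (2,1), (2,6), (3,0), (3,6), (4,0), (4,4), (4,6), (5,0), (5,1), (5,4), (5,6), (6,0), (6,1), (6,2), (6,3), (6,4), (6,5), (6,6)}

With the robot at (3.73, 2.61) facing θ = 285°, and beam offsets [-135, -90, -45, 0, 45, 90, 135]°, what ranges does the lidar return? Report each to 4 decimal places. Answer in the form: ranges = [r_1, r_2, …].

beam 1: φ=-135°, α=150°
  direction (-0.8660, 0.5000); cell (3,2); t to first gridline: x 0.8429, y 0.7800 (then +1.1547 / +2.0000)
    (3,3) via y @ 0.7800
    (2,3) via x @ 0.8429
    (1,3) via x @ 1.9976
    (1,4) via y @ 2.7800
    (0,4) via x @ 3.1523  # hit
  → r_1 = 3.1523
beam 2: φ=-90°, α=195°
  direction (-0.9659, -0.2588); cell (3,2); t to first gridline: x 0.7558, y 2.3569 (then +1.0353 / +3.8637)
    (2,2) via x @ 0.7558
    (1,2) via x @ 1.7910
    (1,1) via y @ 2.3569
    (0,1) via x @ 2.8263  # hit
  → r_2 = 2.8263
beam 3: φ=-45°, α=240°
  direction (-0.5000, -0.8660); cell (3,2); t to first gridline: x 1.4600, y 0.7044 (then +2.0000 / +1.1547)
    (3,1) via y @ 0.7044
    (2,1) via x @ 1.4600  # hit
  → r_3 = 1.4600
beam 4: φ=0°, α=285°
  direction (0.2588, -0.9659); cell (3,2); t to first gridline: x 1.0432, y 0.6315 (then +3.8637 / +1.0353)
    (3,1) via y @ 0.6315
    (4,1) via x @ 1.0432
    (4,0) via y @ 1.6668  # hit
  → r_4 = 1.6668
beam 5: φ=45°, α=330°
  direction (0.8660, -0.5000); cell (3,2); t to first gridline: x 0.3118, y 1.2200 (then +1.1547 / +2.0000)
    (4,2) via x @ 0.3118
    (4,1) via y @ 1.2200
    (5,1) via x @ 1.4665  # hit
  → r_5 = 1.4665
beam 6: φ=90°, α=15°
  direction (0.9659, 0.2588); cell (3,2); t to first gridline: x 0.2795, y 1.5068 (then +1.0353 / +3.8637)
    (4,2) via x @ 0.2795
    (5,2) via x @ 1.3148
    (5,3) via y @ 1.5068
    (6,3) via x @ 2.3501  # hit
  → r_6 = 2.3501
beam 7: φ=135°, α=60°
  direction (0.5000, 0.8660); cell (3,2); t to first gridline: x 0.5400, y 0.4503 (then +2.0000 / +1.1547)
    (3,3) via y @ 0.4503
    (4,3) via x @ 0.5400
    (4,4) via y @ 1.6050  # hit
  → r_7 = 1.6050

ranges = [3.1523, 2.8263, 1.4600, 1.6668, 1.4665, 2.3501, 1.6050]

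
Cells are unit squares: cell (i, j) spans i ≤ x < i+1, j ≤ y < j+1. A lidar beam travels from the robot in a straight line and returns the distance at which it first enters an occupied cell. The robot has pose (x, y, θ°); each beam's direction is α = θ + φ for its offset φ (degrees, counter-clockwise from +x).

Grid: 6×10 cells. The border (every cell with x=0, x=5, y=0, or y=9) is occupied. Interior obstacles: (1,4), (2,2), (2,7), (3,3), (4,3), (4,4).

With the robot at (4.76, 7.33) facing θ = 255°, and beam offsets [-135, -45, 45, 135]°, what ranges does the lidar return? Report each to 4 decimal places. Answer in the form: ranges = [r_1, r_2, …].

beam 1: φ=-135°, α=120°
  direction (-0.5000, 0.8660); cell (4,7); t to first gridline: x 1.5200, y 0.7736 (then +2.0000 / +1.1547)
    (4,8) via y @ 0.7736
    (3,8) via x @ 1.5200
    (3,9) via y @ 1.9283  # hit
  → r_1 = 1.9283
beam 2: φ=-45°, α=210°
  direction (-0.8660, -0.5000); cell (4,7); t to first gridline: x 0.8776, y 0.6600 (then +1.1547 / +2.0000)
    (4,6) via y @ 0.6600
    (3,6) via x @ 0.8776
    (2,6) via x @ 2.0323
    (2,5) via y @ 2.6600
    (1,5) via x @ 3.1870
    (0,5) via x @ 4.3417  # hit
  → r_2 = 4.3417
beam 3: φ=45°, α=300°
  direction (0.5000, -0.8660); cell (4,7); t to first gridline: x 0.4800, y 0.3811 (then +2.0000 / +1.1547)
    (4,6) via y @ 0.3811
    (5,6) via x @ 0.4800  # hit
  → r_3 = 0.4800
beam 4: φ=135°, α=30°
  direction (0.8660, 0.5000); cell (4,7); t to first gridline: x 0.2771, y 1.3400 (then +1.1547 / +2.0000)
    (5,7) via x @ 0.2771  # hit
  → r_4 = 0.2771

ranges = [1.9283, 4.3417, 0.4800, 0.2771]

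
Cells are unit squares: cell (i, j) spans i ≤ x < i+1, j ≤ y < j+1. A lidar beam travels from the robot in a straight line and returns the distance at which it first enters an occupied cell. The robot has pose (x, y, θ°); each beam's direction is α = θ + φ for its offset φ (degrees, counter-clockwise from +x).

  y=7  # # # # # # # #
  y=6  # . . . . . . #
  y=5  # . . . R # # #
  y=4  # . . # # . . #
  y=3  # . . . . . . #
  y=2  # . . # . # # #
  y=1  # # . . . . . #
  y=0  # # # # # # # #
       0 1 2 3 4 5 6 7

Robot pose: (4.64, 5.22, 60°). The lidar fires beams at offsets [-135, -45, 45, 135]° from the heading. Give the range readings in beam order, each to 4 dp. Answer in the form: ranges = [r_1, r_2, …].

beam 1: φ=-135°, α=285°
  d=(0.2588,-0.9659)  start (4,5)  tX=1.3909 tY=0.2278  stride 1/|dx|=3.8637 1/|dy|=1.0353
    cross y-line → (4,4), t=0.2278 (wall)
  → r_1 = 0.2278
beam 2: φ=-45°, α=15°
  d=(0.9659,0.2588)  start (4,5)  tX=0.3727 tY=3.0137  stride 1/|dx|=1.0353 1/|dy|=3.8637
    cross x-line → (5,5), t=0.3727 (wall)
  → r_2 = 0.3727
beam 3: φ=45°, α=105°
  d=(-0.2588,0.9659)  start (4,5)  tX=2.4728 tY=0.8075  stride 1/|dx|=3.8637 1/|dy|=1.0353
    cross y-line → (4,6), t=0.8075
    cross y-line → (4,7), t=1.8428 (wall)
  → r_3 = 1.8428
beam 4: φ=135°, α=195°
  d=(-0.9659,-0.2588)  start (4,5)  tX=0.6626 tY=0.8500  stride 1/|dx|=1.0353 1/|dy|=3.8637
    cross x-line → (3,5), t=0.6626
    cross y-line → (3,4), t=0.8500 (wall)
  → r_4 = 0.8500

ranges = [0.2278, 0.3727, 1.8428, 0.8500]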